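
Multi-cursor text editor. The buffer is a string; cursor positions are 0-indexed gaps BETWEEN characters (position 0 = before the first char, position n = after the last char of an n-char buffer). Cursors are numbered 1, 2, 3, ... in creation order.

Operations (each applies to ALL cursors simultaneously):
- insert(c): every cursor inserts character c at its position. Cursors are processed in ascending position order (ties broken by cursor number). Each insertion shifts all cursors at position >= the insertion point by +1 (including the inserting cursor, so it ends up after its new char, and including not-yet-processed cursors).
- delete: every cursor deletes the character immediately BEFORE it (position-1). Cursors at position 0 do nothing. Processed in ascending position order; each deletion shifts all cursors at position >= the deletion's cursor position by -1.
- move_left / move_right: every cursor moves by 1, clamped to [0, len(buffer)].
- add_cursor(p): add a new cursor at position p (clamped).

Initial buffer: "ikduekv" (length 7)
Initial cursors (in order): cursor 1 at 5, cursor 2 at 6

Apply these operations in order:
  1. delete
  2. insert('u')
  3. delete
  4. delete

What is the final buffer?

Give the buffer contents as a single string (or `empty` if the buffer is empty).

After op 1 (delete): buffer="ikduv" (len 5), cursors c1@4 c2@4, authorship .....
After op 2 (insert('u')): buffer="ikduuuv" (len 7), cursors c1@6 c2@6, authorship ....12.
After op 3 (delete): buffer="ikduv" (len 5), cursors c1@4 c2@4, authorship .....
After op 4 (delete): buffer="ikv" (len 3), cursors c1@2 c2@2, authorship ...

Answer: ikv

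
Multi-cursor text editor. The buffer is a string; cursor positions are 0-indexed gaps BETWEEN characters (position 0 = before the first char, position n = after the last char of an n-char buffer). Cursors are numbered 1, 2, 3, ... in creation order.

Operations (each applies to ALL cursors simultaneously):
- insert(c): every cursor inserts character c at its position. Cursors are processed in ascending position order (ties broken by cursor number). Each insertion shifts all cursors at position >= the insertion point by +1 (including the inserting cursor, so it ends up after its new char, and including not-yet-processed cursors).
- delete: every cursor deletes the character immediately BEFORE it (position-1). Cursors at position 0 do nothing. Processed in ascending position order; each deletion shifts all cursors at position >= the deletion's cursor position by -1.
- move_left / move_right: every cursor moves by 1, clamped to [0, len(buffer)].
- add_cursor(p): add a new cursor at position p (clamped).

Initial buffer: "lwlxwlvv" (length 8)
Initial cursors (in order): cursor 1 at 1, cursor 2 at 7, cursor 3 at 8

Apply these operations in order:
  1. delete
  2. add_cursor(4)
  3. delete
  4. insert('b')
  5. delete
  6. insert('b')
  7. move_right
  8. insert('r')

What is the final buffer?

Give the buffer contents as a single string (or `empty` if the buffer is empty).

After op 1 (delete): buffer="wlxwl" (len 5), cursors c1@0 c2@5 c3@5, authorship .....
After op 2 (add_cursor(4)): buffer="wlxwl" (len 5), cursors c1@0 c4@4 c2@5 c3@5, authorship .....
After op 3 (delete): buffer="wl" (len 2), cursors c1@0 c2@2 c3@2 c4@2, authorship ..
After op 4 (insert('b')): buffer="bwlbbb" (len 6), cursors c1@1 c2@6 c3@6 c4@6, authorship 1..234
After op 5 (delete): buffer="wl" (len 2), cursors c1@0 c2@2 c3@2 c4@2, authorship ..
After op 6 (insert('b')): buffer="bwlbbb" (len 6), cursors c1@1 c2@6 c3@6 c4@6, authorship 1..234
After op 7 (move_right): buffer="bwlbbb" (len 6), cursors c1@2 c2@6 c3@6 c4@6, authorship 1..234
After op 8 (insert('r')): buffer="bwrlbbbrrr" (len 10), cursors c1@3 c2@10 c3@10 c4@10, authorship 1.1.234234

Answer: bwrlbbbrrr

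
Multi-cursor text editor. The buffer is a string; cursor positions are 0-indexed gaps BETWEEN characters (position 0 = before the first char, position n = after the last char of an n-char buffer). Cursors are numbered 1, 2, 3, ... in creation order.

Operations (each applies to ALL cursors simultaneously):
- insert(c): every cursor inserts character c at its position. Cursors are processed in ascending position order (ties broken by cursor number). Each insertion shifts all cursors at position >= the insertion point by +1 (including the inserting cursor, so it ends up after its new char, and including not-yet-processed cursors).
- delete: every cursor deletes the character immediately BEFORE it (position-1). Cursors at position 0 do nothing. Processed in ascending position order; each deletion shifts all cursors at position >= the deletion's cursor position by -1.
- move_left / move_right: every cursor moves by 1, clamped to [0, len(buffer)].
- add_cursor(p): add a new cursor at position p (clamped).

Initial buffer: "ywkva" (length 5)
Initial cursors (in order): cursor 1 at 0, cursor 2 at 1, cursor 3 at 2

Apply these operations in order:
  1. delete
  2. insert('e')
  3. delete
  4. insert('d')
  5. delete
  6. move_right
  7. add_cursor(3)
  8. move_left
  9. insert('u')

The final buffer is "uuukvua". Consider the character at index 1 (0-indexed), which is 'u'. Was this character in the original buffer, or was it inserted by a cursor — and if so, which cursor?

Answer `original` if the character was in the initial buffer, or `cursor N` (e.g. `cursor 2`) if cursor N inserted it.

After op 1 (delete): buffer="kva" (len 3), cursors c1@0 c2@0 c3@0, authorship ...
After op 2 (insert('e')): buffer="eeekva" (len 6), cursors c1@3 c2@3 c3@3, authorship 123...
After op 3 (delete): buffer="kva" (len 3), cursors c1@0 c2@0 c3@0, authorship ...
After op 4 (insert('d')): buffer="dddkva" (len 6), cursors c1@3 c2@3 c3@3, authorship 123...
After op 5 (delete): buffer="kva" (len 3), cursors c1@0 c2@0 c3@0, authorship ...
After op 6 (move_right): buffer="kva" (len 3), cursors c1@1 c2@1 c3@1, authorship ...
After op 7 (add_cursor(3)): buffer="kva" (len 3), cursors c1@1 c2@1 c3@1 c4@3, authorship ...
After op 8 (move_left): buffer="kva" (len 3), cursors c1@0 c2@0 c3@0 c4@2, authorship ...
After op 9 (insert('u')): buffer="uuukvua" (len 7), cursors c1@3 c2@3 c3@3 c4@6, authorship 123..4.
Authorship (.=original, N=cursor N): 1 2 3 . . 4 .
Index 1: author = 2

Answer: cursor 2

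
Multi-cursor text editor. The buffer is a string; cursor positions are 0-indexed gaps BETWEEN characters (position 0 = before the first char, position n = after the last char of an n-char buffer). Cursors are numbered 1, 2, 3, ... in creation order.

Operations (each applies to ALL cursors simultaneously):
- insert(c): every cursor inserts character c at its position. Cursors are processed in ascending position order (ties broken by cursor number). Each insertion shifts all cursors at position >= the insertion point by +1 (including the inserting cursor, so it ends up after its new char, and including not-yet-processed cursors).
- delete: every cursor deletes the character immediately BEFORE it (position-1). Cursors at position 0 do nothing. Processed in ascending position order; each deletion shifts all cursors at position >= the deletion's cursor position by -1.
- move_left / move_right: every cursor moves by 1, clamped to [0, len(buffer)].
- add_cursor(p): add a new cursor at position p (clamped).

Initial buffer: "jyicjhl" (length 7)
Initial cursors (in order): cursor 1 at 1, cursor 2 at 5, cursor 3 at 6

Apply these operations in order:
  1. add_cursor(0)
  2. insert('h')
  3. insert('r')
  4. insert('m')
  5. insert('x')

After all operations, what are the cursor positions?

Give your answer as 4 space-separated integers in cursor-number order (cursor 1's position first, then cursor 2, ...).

Answer: 9 17 22 4

Derivation:
After op 1 (add_cursor(0)): buffer="jyicjhl" (len 7), cursors c4@0 c1@1 c2@5 c3@6, authorship .......
After op 2 (insert('h')): buffer="hjhyicjhhhl" (len 11), cursors c4@1 c1@3 c2@8 c3@10, authorship 4.1....2.3.
After op 3 (insert('r')): buffer="hrjhryicjhrhhrl" (len 15), cursors c4@2 c1@5 c2@11 c3@14, authorship 44.11....22.33.
After op 4 (insert('m')): buffer="hrmjhrmyicjhrmhhrml" (len 19), cursors c4@3 c1@7 c2@14 c3@18, authorship 444.111....222.333.
After op 5 (insert('x')): buffer="hrmxjhrmxyicjhrmxhhrmxl" (len 23), cursors c4@4 c1@9 c2@17 c3@22, authorship 4444.1111....2222.3333.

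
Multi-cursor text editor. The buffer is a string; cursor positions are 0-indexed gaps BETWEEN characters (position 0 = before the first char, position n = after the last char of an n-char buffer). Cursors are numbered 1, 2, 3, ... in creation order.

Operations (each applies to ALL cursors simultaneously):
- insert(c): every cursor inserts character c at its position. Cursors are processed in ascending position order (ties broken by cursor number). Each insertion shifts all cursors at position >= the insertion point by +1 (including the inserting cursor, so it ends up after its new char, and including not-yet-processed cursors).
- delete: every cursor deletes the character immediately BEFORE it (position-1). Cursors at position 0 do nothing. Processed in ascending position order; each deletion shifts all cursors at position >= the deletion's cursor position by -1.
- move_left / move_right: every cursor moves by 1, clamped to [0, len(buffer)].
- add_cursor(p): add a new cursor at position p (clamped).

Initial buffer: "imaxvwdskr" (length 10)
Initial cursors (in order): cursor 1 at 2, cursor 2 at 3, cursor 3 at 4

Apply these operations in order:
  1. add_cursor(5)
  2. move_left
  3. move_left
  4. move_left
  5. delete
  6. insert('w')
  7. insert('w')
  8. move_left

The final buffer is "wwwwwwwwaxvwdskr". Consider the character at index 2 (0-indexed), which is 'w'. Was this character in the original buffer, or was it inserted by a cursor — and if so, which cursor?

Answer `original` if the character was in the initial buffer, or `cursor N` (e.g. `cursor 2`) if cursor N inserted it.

After op 1 (add_cursor(5)): buffer="imaxvwdskr" (len 10), cursors c1@2 c2@3 c3@4 c4@5, authorship ..........
After op 2 (move_left): buffer="imaxvwdskr" (len 10), cursors c1@1 c2@2 c3@3 c4@4, authorship ..........
After op 3 (move_left): buffer="imaxvwdskr" (len 10), cursors c1@0 c2@1 c3@2 c4@3, authorship ..........
After op 4 (move_left): buffer="imaxvwdskr" (len 10), cursors c1@0 c2@0 c3@1 c4@2, authorship ..........
After op 5 (delete): buffer="axvwdskr" (len 8), cursors c1@0 c2@0 c3@0 c4@0, authorship ........
After op 6 (insert('w')): buffer="wwwwaxvwdskr" (len 12), cursors c1@4 c2@4 c3@4 c4@4, authorship 1234........
After op 7 (insert('w')): buffer="wwwwwwwwaxvwdskr" (len 16), cursors c1@8 c2@8 c3@8 c4@8, authorship 12341234........
After op 8 (move_left): buffer="wwwwwwwwaxvwdskr" (len 16), cursors c1@7 c2@7 c3@7 c4@7, authorship 12341234........
Authorship (.=original, N=cursor N): 1 2 3 4 1 2 3 4 . . . . . . . .
Index 2: author = 3

Answer: cursor 3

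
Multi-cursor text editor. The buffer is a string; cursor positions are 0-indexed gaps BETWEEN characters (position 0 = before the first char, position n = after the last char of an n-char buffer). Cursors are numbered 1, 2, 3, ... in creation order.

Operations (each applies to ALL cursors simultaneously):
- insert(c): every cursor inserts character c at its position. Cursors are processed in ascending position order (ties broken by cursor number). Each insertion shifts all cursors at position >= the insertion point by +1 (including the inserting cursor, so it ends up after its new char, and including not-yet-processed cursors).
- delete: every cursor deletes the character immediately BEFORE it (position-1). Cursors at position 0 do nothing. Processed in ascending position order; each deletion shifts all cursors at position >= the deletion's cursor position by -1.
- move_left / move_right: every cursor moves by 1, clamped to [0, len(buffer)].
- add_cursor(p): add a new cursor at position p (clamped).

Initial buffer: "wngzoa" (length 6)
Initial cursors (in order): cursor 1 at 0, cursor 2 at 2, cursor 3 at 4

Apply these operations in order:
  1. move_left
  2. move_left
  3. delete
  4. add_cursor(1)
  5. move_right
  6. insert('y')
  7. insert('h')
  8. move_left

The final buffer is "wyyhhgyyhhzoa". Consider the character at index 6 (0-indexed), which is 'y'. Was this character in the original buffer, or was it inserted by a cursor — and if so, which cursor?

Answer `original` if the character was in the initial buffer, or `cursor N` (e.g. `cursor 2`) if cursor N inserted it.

After op 1 (move_left): buffer="wngzoa" (len 6), cursors c1@0 c2@1 c3@3, authorship ......
After op 2 (move_left): buffer="wngzoa" (len 6), cursors c1@0 c2@0 c3@2, authorship ......
After op 3 (delete): buffer="wgzoa" (len 5), cursors c1@0 c2@0 c3@1, authorship .....
After op 4 (add_cursor(1)): buffer="wgzoa" (len 5), cursors c1@0 c2@0 c3@1 c4@1, authorship .....
After op 5 (move_right): buffer="wgzoa" (len 5), cursors c1@1 c2@1 c3@2 c4@2, authorship .....
After op 6 (insert('y')): buffer="wyygyyzoa" (len 9), cursors c1@3 c2@3 c3@6 c4@6, authorship .12.34...
After op 7 (insert('h')): buffer="wyyhhgyyhhzoa" (len 13), cursors c1@5 c2@5 c3@10 c4@10, authorship .1212.3434...
After op 8 (move_left): buffer="wyyhhgyyhhzoa" (len 13), cursors c1@4 c2@4 c3@9 c4@9, authorship .1212.3434...
Authorship (.=original, N=cursor N): . 1 2 1 2 . 3 4 3 4 . . .
Index 6: author = 3

Answer: cursor 3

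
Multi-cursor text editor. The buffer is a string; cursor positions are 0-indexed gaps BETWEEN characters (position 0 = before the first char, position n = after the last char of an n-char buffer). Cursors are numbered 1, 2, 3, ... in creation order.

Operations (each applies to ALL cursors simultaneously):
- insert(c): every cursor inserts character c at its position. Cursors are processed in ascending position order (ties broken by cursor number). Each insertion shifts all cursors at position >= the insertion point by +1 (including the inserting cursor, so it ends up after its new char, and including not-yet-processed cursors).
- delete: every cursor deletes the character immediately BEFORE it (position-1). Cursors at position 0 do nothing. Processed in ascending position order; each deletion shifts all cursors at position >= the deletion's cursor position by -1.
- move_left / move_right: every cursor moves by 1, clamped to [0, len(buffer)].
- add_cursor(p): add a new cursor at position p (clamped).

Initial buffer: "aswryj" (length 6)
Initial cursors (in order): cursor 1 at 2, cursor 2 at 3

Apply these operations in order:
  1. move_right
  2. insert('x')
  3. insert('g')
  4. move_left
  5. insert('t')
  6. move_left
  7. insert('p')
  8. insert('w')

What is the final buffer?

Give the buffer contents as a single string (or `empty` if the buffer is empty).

After op 1 (move_right): buffer="aswryj" (len 6), cursors c1@3 c2@4, authorship ......
After op 2 (insert('x')): buffer="aswxrxyj" (len 8), cursors c1@4 c2@6, authorship ...1.2..
After op 3 (insert('g')): buffer="aswxgrxgyj" (len 10), cursors c1@5 c2@8, authorship ...11.22..
After op 4 (move_left): buffer="aswxgrxgyj" (len 10), cursors c1@4 c2@7, authorship ...11.22..
After op 5 (insert('t')): buffer="aswxtgrxtgyj" (len 12), cursors c1@5 c2@9, authorship ...111.222..
After op 6 (move_left): buffer="aswxtgrxtgyj" (len 12), cursors c1@4 c2@8, authorship ...111.222..
After op 7 (insert('p')): buffer="aswxptgrxptgyj" (len 14), cursors c1@5 c2@10, authorship ...1111.2222..
After op 8 (insert('w')): buffer="aswxpwtgrxpwtgyj" (len 16), cursors c1@6 c2@12, authorship ...11111.22222..

Answer: aswxpwtgrxpwtgyj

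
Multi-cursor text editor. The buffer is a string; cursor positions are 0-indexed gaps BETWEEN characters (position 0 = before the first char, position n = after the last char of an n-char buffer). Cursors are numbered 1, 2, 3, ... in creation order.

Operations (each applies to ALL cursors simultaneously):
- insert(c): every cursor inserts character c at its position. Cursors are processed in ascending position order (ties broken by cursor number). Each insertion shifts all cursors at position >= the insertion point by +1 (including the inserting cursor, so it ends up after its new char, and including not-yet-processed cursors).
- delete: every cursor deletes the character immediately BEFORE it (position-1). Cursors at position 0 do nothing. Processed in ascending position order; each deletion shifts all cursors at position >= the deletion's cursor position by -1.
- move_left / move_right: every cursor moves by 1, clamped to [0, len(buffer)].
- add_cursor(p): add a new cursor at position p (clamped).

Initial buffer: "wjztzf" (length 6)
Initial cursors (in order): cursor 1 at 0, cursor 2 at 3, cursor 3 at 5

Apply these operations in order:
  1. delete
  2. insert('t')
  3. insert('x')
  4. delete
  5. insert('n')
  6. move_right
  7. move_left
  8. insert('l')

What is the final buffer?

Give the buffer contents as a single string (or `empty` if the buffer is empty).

After op 1 (delete): buffer="wjtf" (len 4), cursors c1@0 c2@2 c3@3, authorship ....
After op 2 (insert('t')): buffer="twjtttf" (len 7), cursors c1@1 c2@4 c3@6, authorship 1..2.3.
After op 3 (insert('x')): buffer="txwjtxttxf" (len 10), cursors c1@2 c2@6 c3@9, authorship 11..22.33.
After op 4 (delete): buffer="twjtttf" (len 7), cursors c1@1 c2@4 c3@6, authorship 1..2.3.
After op 5 (insert('n')): buffer="tnwjtnttnf" (len 10), cursors c1@2 c2@6 c3@9, authorship 11..22.33.
After op 6 (move_right): buffer="tnwjtnttnf" (len 10), cursors c1@3 c2@7 c3@10, authorship 11..22.33.
After op 7 (move_left): buffer="tnwjtnttnf" (len 10), cursors c1@2 c2@6 c3@9, authorship 11..22.33.
After op 8 (insert('l')): buffer="tnlwjtnlttnlf" (len 13), cursors c1@3 c2@8 c3@12, authorship 111..222.333.

Answer: tnlwjtnlttnlf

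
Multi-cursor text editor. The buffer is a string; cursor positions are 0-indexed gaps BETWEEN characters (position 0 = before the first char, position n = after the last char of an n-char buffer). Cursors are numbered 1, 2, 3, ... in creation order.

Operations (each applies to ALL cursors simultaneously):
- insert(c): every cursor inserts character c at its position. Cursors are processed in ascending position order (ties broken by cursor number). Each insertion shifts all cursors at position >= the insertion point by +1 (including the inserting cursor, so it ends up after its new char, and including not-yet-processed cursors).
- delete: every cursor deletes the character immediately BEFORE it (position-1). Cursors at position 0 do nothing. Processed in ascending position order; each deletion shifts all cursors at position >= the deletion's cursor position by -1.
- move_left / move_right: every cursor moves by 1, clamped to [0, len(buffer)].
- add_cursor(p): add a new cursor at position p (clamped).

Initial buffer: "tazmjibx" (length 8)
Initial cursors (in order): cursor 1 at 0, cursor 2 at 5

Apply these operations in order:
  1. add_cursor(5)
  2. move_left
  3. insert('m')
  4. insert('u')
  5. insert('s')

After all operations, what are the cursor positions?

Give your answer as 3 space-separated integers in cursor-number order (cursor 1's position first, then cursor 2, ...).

After op 1 (add_cursor(5)): buffer="tazmjibx" (len 8), cursors c1@0 c2@5 c3@5, authorship ........
After op 2 (move_left): buffer="tazmjibx" (len 8), cursors c1@0 c2@4 c3@4, authorship ........
After op 3 (insert('m')): buffer="mtazmmmjibx" (len 11), cursors c1@1 c2@7 c3@7, authorship 1....23....
After op 4 (insert('u')): buffer="mutazmmmuujibx" (len 14), cursors c1@2 c2@10 c3@10, authorship 11....2323....
After op 5 (insert('s')): buffer="mustazmmmuussjibx" (len 17), cursors c1@3 c2@13 c3@13, authorship 111....232323....

Answer: 3 13 13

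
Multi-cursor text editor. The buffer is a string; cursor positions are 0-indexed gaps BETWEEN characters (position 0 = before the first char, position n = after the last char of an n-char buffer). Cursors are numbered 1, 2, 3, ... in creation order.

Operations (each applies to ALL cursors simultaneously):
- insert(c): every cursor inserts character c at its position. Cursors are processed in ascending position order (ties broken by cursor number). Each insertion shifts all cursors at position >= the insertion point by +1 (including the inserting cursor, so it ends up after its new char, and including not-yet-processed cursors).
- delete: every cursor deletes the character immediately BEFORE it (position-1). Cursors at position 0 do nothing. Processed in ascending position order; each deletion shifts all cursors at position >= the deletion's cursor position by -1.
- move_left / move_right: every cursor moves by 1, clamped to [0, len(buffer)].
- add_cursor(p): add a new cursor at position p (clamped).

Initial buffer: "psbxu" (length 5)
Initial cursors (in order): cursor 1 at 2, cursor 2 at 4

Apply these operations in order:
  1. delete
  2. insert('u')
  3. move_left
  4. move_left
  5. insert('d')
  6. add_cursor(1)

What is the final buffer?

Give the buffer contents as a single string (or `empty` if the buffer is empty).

Answer: dpudbuu

Derivation:
After op 1 (delete): buffer="pbu" (len 3), cursors c1@1 c2@2, authorship ...
After op 2 (insert('u')): buffer="pubuu" (len 5), cursors c1@2 c2@4, authorship .1.2.
After op 3 (move_left): buffer="pubuu" (len 5), cursors c1@1 c2@3, authorship .1.2.
After op 4 (move_left): buffer="pubuu" (len 5), cursors c1@0 c2@2, authorship .1.2.
After op 5 (insert('d')): buffer="dpudbuu" (len 7), cursors c1@1 c2@4, authorship 1.12.2.
After op 6 (add_cursor(1)): buffer="dpudbuu" (len 7), cursors c1@1 c3@1 c2@4, authorship 1.12.2.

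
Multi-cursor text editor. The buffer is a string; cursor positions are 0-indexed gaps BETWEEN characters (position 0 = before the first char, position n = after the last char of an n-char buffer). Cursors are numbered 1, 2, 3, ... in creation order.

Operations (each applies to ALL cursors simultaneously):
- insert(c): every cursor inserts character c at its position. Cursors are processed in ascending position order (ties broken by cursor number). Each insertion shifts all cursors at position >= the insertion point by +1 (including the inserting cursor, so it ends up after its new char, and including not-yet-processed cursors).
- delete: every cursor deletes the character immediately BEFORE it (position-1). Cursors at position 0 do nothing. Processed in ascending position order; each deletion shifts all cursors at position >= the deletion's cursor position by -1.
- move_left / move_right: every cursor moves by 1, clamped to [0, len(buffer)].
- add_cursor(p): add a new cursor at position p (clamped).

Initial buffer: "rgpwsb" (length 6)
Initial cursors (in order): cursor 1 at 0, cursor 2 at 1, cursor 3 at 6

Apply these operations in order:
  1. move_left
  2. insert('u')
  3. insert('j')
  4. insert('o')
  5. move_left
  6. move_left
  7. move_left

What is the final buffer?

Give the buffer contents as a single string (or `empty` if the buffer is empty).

After op 1 (move_left): buffer="rgpwsb" (len 6), cursors c1@0 c2@0 c3@5, authorship ......
After op 2 (insert('u')): buffer="uurgpwsub" (len 9), cursors c1@2 c2@2 c3@8, authorship 12.....3.
After op 3 (insert('j')): buffer="uujjrgpwsujb" (len 12), cursors c1@4 c2@4 c3@11, authorship 1212.....33.
After op 4 (insert('o')): buffer="uujjoorgpwsujob" (len 15), cursors c1@6 c2@6 c3@14, authorship 121212.....333.
After op 5 (move_left): buffer="uujjoorgpwsujob" (len 15), cursors c1@5 c2@5 c3@13, authorship 121212.....333.
After op 6 (move_left): buffer="uujjoorgpwsujob" (len 15), cursors c1@4 c2@4 c3@12, authorship 121212.....333.
After op 7 (move_left): buffer="uujjoorgpwsujob" (len 15), cursors c1@3 c2@3 c3@11, authorship 121212.....333.

Answer: uujjoorgpwsujob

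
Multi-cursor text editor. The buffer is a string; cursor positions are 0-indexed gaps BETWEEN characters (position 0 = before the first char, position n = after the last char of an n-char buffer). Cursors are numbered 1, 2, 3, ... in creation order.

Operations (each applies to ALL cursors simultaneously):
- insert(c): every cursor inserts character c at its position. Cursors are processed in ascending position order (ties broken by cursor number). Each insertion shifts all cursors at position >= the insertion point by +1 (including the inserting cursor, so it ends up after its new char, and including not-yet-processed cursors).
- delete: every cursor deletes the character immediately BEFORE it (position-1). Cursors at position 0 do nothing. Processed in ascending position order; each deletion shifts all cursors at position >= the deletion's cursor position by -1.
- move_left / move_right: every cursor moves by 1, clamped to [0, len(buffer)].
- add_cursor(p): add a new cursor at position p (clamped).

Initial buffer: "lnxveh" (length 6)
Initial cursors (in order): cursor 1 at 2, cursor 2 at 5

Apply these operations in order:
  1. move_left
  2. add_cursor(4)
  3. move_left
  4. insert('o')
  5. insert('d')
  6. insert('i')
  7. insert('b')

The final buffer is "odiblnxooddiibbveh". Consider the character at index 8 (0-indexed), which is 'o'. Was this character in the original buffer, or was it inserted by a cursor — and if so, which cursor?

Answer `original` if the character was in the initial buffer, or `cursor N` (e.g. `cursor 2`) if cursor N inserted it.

Answer: cursor 3

Derivation:
After op 1 (move_left): buffer="lnxveh" (len 6), cursors c1@1 c2@4, authorship ......
After op 2 (add_cursor(4)): buffer="lnxveh" (len 6), cursors c1@1 c2@4 c3@4, authorship ......
After op 3 (move_left): buffer="lnxveh" (len 6), cursors c1@0 c2@3 c3@3, authorship ......
After op 4 (insert('o')): buffer="olnxooveh" (len 9), cursors c1@1 c2@6 c3@6, authorship 1...23...
After op 5 (insert('d')): buffer="odlnxooddveh" (len 12), cursors c1@2 c2@9 c3@9, authorship 11...2323...
After op 6 (insert('i')): buffer="odilnxooddiiveh" (len 15), cursors c1@3 c2@12 c3@12, authorship 111...232323...
After op 7 (insert('b')): buffer="odiblnxooddiibbveh" (len 18), cursors c1@4 c2@15 c3@15, authorship 1111...23232323...
Authorship (.=original, N=cursor N): 1 1 1 1 . . . 2 3 2 3 2 3 2 3 . . .
Index 8: author = 3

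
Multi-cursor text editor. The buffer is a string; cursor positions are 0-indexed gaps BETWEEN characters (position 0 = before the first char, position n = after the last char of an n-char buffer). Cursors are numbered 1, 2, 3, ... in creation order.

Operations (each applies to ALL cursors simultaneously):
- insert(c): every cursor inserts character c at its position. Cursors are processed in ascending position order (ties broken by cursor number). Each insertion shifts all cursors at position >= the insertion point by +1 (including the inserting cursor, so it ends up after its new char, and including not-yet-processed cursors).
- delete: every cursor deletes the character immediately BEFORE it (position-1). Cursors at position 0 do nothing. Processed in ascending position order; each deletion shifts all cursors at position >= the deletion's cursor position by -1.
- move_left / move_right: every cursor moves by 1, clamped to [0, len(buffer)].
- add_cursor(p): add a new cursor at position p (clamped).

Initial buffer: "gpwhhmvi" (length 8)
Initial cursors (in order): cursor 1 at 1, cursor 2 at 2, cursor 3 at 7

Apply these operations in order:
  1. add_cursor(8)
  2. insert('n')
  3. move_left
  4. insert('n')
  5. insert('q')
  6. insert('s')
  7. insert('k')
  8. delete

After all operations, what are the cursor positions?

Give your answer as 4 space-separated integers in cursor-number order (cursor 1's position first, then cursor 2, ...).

Answer: 4 9 18 23

Derivation:
After op 1 (add_cursor(8)): buffer="gpwhhmvi" (len 8), cursors c1@1 c2@2 c3@7 c4@8, authorship ........
After op 2 (insert('n')): buffer="gnpnwhhmvnin" (len 12), cursors c1@2 c2@4 c3@10 c4@12, authorship .1.2.....3.4
After op 3 (move_left): buffer="gnpnwhhmvnin" (len 12), cursors c1@1 c2@3 c3@9 c4@11, authorship .1.2.....3.4
After op 4 (insert('n')): buffer="gnnpnnwhhmvnninn" (len 16), cursors c1@2 c2@5 c3@12 c4@15, authorship .11.22.....33.44
After op 5 (insert('q')): buffer="gnqnpnqnwhhmvnqninqn" (len 20), cursors c1@3 c2@7 c3@15 c4@19, authorship .111.222.....333.444
After op 6 (insert('s')): buffer="gnqsnpnqsnwhhmvnqsninqsn" (len 24), cursors c1@4 c2@9 c3@18 c4@23, authorship .1111.2222.....3333.4444
After op 7 (insert('k')): buffer="gnqsknpnqsknwhhmvnqskninqskn" (len 28), cursors c1@5 c2@11 c3@21 c4@27, authorship .11111.22222.....33333.44444
After op 8 (delete): buffer="gnqsnpnqsnwhhmvnqsninqsn" (len 24), cursors c1@4 c2@9 c3@18 c4@23, authorship .1111.2222.....3333.4444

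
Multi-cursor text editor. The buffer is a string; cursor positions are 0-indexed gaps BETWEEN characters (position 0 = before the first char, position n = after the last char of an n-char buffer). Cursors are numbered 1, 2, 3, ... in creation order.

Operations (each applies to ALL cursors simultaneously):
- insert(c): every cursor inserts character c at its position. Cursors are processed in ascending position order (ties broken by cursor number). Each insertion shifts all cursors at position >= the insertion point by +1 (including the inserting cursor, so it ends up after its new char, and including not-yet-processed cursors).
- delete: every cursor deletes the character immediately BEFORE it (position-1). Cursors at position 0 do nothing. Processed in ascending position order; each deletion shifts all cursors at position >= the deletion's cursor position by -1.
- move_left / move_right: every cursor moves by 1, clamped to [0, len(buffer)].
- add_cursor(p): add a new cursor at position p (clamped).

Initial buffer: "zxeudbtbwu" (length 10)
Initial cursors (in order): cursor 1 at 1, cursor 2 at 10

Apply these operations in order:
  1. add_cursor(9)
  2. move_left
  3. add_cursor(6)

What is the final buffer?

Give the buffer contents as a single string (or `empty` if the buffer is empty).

Answer: zxeudbtbwu

Derivation:
After op 1 (add_cursor(9)): buffer="zxeudbtbwu" (len 10), cursors c1@1 c3@9 c2@10, authorship ..........
After op 2 (move_left): buffer="zxeudbtbwu" (len 10), cursors c1@0 c3@8 c2@9, authorship ..........
After op 3 (add_cursor(6)): buffer="zxeudbtbwu" (len 10), cursors c1@0 c4@6 c3@8 c2@9, authorship ..........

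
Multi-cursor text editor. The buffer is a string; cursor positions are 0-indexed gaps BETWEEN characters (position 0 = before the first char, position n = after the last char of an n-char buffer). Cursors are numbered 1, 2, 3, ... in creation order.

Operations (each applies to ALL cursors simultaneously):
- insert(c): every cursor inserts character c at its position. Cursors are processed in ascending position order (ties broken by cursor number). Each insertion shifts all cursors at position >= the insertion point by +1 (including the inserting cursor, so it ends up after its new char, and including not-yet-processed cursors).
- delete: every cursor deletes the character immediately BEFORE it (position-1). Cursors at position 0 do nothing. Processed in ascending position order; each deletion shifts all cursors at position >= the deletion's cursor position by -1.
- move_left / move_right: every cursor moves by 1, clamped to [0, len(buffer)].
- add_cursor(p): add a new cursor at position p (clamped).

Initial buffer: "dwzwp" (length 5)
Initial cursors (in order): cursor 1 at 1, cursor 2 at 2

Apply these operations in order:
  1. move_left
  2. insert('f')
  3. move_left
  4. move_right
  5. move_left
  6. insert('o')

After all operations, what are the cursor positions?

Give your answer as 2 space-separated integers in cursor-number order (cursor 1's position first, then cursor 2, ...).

After op 1 (move_left): buffer="dwzwp" (len 5), cursors c1@0 c2@1, authorship .....
After op 2 (insert('f')): buffer="fdfwzwp" (len 7), cursors c1@1 c2@3, authorship 1.2....
After op 3 (move_left): buffer="fdfwzwp" (len 7), cursors c1@0 c2@2, authorship 1.2....
After op 4 (move_right): buffer="fdfwzwp" (len 7), cursors c1@1 c2@3, authorship 1.2....
After op 5 (move_left): buffer="fdfwzwp" (len 7), cursors c1@0 c2@2, authorship 1.2....
After op 6 (insert('o')): buffer="ofdofwzwp" (len 9), cursors c1@1 c2@4, authorship 11.22....

Answer: 1 4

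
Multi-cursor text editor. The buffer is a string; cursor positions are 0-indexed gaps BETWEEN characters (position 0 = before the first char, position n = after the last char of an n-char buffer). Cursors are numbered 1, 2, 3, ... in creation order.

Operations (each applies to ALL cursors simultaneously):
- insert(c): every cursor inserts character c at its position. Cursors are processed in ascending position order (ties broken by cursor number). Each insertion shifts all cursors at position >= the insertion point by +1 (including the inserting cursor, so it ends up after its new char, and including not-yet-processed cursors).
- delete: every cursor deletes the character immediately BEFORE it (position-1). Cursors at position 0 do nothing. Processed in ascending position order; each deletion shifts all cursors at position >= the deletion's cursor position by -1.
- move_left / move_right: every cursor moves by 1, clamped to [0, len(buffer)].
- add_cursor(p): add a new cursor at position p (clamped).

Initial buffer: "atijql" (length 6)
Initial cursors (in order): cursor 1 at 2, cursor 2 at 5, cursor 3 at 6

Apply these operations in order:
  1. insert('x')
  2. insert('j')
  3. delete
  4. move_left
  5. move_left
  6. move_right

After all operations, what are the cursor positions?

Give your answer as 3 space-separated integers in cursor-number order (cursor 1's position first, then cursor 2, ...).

After op 1 (insert('x')): buffer="atxijqxlx" (len 9), cursors c1@3 c2@7 c3@9, authorship ..1...2.3
After op 2 (insert('j')): buffer="atxjijqxjlxj" (len 12), cursors c1@4 c2@9 c3@12, authorship ..11...22.33
After op 3 (delete): buffer="atxijqxlx" (len 9), cursors c1@3 c2@7 c3@9, authorship ..1...2.3
After op 4 (move_left): buffer="atxijqxlx" (len 9), cursors c1@2 c2@6 c3@8, authorship ..1...2.3
After op 5 (move_left): buffer="atxijqxlx" (len 9), cursors c1@1 c2@5 c3@7, authorship ..1...2.3
After op 6 (move_right): buffer="atxijqxlx" (len 9), cursors c1@2 c2@6 c3@8, authorship ..1...2.3

Answer: 2 6 8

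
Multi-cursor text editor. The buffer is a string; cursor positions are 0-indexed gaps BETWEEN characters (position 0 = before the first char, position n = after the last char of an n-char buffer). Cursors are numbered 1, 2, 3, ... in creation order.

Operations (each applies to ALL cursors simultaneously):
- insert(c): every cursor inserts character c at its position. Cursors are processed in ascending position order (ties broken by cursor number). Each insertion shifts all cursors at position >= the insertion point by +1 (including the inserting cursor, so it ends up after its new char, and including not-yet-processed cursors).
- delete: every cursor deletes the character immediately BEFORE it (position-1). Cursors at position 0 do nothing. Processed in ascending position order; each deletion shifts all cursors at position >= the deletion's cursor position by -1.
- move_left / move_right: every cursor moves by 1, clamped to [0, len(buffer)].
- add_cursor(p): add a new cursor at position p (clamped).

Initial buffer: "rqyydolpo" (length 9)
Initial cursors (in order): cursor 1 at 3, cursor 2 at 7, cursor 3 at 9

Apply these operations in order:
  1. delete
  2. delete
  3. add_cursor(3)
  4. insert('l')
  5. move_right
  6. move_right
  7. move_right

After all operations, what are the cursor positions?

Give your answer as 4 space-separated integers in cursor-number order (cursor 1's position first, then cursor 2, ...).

Answer: 5 7 7 7

Derivation:
After op 1 (delete): buffer="rqydop" (len 6), cursors c1@2 c2@5 c3@6, authorship ......
After op 2 (delete): buffer="ryd" (len 3), cursors c1@1 c2@3 c3@3, authorship ...
After op 3 (add_cursor(3)): buffer="ryd" (len 3), cursors c1@1 c2@3 c3@3 c4@3, authorship ...
After op 4 (insert('l')): buffer="rlydlll" (len 7), cursors c1@2 c2@7 c3@7 c4@7, authorship .1..234
After op 5 (move_right): buffer="rlydlll" (len 7), cursors c1@3 c2@7 c3@7 c4@7, authorship .1..234
After op 6 (move_right): buffer="rlydlll" (len 7), cursors c1@4 c2@7 c3@7 c4@7, authorship .1..234
After op 7 (move_right): buffer="rlydlll" (len 7), cursors c1@5 c2@7 c3@7 c4@7, authorship .1..234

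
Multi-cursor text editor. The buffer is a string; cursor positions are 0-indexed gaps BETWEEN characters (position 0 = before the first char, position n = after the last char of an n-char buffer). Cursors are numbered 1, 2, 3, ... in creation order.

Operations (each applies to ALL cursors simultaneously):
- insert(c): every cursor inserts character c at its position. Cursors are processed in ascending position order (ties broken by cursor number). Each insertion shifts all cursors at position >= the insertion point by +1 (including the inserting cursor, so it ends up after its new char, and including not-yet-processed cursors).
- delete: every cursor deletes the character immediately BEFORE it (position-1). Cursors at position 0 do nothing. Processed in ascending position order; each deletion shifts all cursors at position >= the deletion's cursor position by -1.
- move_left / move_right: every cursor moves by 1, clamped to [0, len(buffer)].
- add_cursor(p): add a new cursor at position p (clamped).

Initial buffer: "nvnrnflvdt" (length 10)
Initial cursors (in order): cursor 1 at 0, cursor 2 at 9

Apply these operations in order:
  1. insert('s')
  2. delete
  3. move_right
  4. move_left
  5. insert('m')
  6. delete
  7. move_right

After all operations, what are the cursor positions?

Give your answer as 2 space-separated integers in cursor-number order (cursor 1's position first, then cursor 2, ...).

Answer: 1 10

Derivation:
After op 1 (insert('s')): buffer="snvnrnflvdst" (len 12), cursors c1@1 c2@11, authorship 1.........2.
After op 2 (delete): buffer="nvnrnflvdt" (len 10), cursors c1@0 c2@9, authorship ..........
After op 3 (move_right): buffer="nvnrnflvdt" (len 10), cursors c1@1 c2@10, authorship ..........
After op 4 (move_left): buffer="nvnrnflvdt" (len 10), cursors c1@0 c2@9, authorship ..........
After op 5 (insert('m')): buffer="mnvnrnflvdmt" (len 12), cursors c1@1 c2@11, authorship 1.........2.
After op 6 (delete): buffer="nvnrnflvdt" (len 10), cursors c1@0 c2@9, authorship ..........
After op 7 (move_right): buffer="nvnrnflvdt" (len 10), cursors c1@1 c2@10, authorship ..........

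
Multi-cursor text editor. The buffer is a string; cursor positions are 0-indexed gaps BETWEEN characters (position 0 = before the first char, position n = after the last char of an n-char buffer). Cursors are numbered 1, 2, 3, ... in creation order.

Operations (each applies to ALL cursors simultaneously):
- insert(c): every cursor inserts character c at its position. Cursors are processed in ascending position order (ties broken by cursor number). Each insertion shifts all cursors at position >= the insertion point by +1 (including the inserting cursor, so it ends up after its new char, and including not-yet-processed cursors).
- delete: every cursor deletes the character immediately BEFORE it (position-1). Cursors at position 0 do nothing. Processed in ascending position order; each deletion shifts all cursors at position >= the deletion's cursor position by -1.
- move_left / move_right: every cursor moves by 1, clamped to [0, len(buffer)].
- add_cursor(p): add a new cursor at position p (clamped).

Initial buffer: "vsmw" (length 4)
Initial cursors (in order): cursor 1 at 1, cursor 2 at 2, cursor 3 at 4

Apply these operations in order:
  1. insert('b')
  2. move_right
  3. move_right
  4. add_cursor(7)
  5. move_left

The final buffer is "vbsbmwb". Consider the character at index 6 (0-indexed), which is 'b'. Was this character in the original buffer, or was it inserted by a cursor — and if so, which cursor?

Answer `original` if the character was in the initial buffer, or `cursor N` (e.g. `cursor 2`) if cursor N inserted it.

Answer: cursor 3

Derivation:
After op 1 (insert('b')): buffer="vbsbmwb" (len 7), cursors c1@2 c2@4 c3@7, authorship .1.2..3
After op 2 (move_right): buffer="vbsbmwb" (len 7), cursors c1@3 c2@5 c3@7, authorship .1.2..3
After op 3 (move_right): buffer="vbsbmwb" (len 7), cursors c1@4 c2@6 c3@7, authorship .1.2..3
After op 4 (add_cursor(7)): buffer="vbsbmwb" (len 7), cursors c1@4 c2@6 c3@7 c4@7, authorship .1.2..3
After op 5 (move_left): buffer="vbsbmwb" (len 7), cursors c1@3 c2@5 c3@6 c4@6, authorship .1.2..3
Authorship (.=original, N=cursor N): . 1 . 2 . . 3
Index 6: author = 3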